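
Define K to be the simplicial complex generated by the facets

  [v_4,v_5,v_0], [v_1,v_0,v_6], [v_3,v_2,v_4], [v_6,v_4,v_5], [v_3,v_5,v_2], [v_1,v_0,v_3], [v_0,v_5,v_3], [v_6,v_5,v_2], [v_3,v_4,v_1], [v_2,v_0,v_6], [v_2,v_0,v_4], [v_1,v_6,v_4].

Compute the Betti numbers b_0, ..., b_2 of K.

b_0 = 1, b_1 = 0, b_2 = 0.

We work with the vertex ordering v_0 < v_1 < v_2 < v_3 < v_4 < v_5 < v_6. The simplices of K, each written with vertices in increasing order, are:

  0-simplices (7): [v_0], [v_1], [v_2], [v_3], [v_4], [v_5], [v_6]
  1-simplices (18): (18 of them)
  2-simplices (12): (12 of them)

so the chain groups are C_0 ≅ Z^7, C_1 ≅ Z^18, C_2 ≅ Z^12.

∂_1: C_1 → C_0 maps an edge to its endpoints' difference, ∂[p,q] = q − p. For instance
  ∂[v_5,v_6] = [v_6] − [v_5].
The 7×18 boundary matrix has rank 6 and Smith normal form diag(1,1,1,1,1,1).

∂_2: C_2 → C_1 maps a triangle to the signed sum of its edges. For instance
  ∂[v_0,v_1,v_3] = [v_1,v_3] − [v_0,v_3] + [v_0,v_1],
  ∂[v_1,v_3,v_4] = [v_3,v_4] − [v_1,v_4] + [v_1,v_3].
The 18×12 boundary matrix has rank 12 and Smith normal form diag(1,1,1,1,1,1,1,1,1,1,1,2).

From H_k ≅ ker(∂_k) / im(∂_{k+1}) we obtain:

  H_0: rank C_0 − rank ∂_1 = 7 − 6 = 1, and the invariant factors of ∂_1 are all 1, so H_0 ≅ Z.
  H_1: rank ker ∂_1 − rank ∂_2 = (18 − 6) − 12 = 0, and ∂_2 has invariant factor 2 > 1, so H_1 ≅ Z/2Z.
  H_2: rank ker ∂_2 − rank ∂_3 = (12 − 12) − 0 = 0, and there is no ∂_3, so H_2 ≅ 0.

Hence the Betti numbers are b_0 = 1, b_1 = 0, b_2 = 0.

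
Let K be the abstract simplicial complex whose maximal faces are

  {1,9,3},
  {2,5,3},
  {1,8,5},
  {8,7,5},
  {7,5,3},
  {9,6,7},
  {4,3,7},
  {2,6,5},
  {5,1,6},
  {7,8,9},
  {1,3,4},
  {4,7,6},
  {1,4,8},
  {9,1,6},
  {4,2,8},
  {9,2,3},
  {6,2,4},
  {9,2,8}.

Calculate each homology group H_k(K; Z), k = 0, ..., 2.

We work with the vertex ordering 1 < 2 < 3 < 4 < 5 < 6 < 7 < 8 < 9. The simplices of K, each written with vertices in increasing order, are:

  0-simplices (9): [1], [2], [3], [4], [5], [6], [7], [8], [9]
  1-simplices (27): (27 of them)
  2-simplices (18): [1,3,4], [1,3,9], [1,4,8], [1,5,6], [1,5,8], [1,6,9], [2,3,5], [2,3,9], [2,4,6], [2,4,8], [2,5,6], [2,8,9], [3,4,7], [3,5,7], [4,6,7], [5,7,8], [6,7,9], [7,8,9]

so the chain groups are C_0 ≅ Z^9, C_1 ≅ Z^27, C_2 ≅ Z^18.

The boundary map ∂_1: C_1 → C_0 sends each edge [p,q] (with p < q) to q − p. For instance
  ∂[2,6] = [6] − [2].
The resulting 9×27 matrix has rank 8, and its Smith normal form has invariant factors (1,1,1,1,1,1,1,1).

The boundary map ∂_2: C_2 → C_1 maps a triangle to the signed sum of its edges. For instance
  ∂[6,7,9] = [7,9] − [6,9] + [6,7],
  ∂[3,4,7] = [4,7] − [3,7] + [3,4].
This gives a 27×18 integer matrix of rank 17; reducing to Smith normal form yields diagonal entries (1,1,1,1,1,1,1,1,1,1,1,1,1,1,1,1,1).

Now H_k = ker ∂_k / im ∂_{k+1}, so:

  H_0: rank C_0 − rank ∂_1 = 9 − 8 = 1, and the invariant factors of ∂_1 are all 1, so H_0 ≅ Z.
  H_1: rank ker ∂_1 − rank ∂_2 = (27 − 8) − 17 = 2, and the invariant factors of ∂_2 are all 1, so H_1 ≅ Z^2.
  H_2: rank ker ∂_2 − rank ∂_3 = (18 − 17) − 0 = 1, and there is no ∂_3, so H_2 ≅ Z.

As a check, the Euler characteristic is 9 − 27 + 18 = 0, which agrees with 1 − 2 + 1 = 0.

H_0 = Z,  H_1 = Z^2,  H_2 = Z.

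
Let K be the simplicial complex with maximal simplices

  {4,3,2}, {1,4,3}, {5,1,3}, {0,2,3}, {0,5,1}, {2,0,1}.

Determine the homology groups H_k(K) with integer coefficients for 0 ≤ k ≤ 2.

H_0 = Z,  H_1 = Z,  H_2 = 0.

Take the total order 0 < 1 < 2 < 3 < 4 < 5 on the vertex set. Then K (dimension 2) consists of the simplices:

  0-simplices (6): [0], [1], [2], [3], [4], [5]
  1-simplices (12): [0,1], [0,2], [0,3], [0,5], [1,2], [1,3], [1,4], [1,5], [2,3], [2,4], [3,4], [3,5]
  2-simplices (6): [0,1,2], [0,1,5], [0,2,3], [1,3,4], [1,3,5], [2,3,4]

so the chain groups are C_0 ≅ Z^6, C_1 ≅ Z^12, C_2 ≅ Z^6.

The boundary map ∂_1: C_1 → C_0 sends each edge [p,q] (with p < q) to q − p.
As a 6×12 matrix over Z this has rank 5, with invariant factors (1,1,1,1,1).

∂_2: C_2 → C_1 sends each 2-simplex [p,q,r] to [q,r] − [p,r] + [p,q]. For instance
  ∂[1,3,4] = [3,4] − [1,4] + [1,3],
  ∂[0,1,5] = [1,5] − [0,5] + [0,1].
This gives a 12×6 integer matrix of rank 6; reducing to Smith normal form yields diagonal entries (1,1,1,1,1,1).

Computing H_k = (kernel of ∂_k) / (image of ∂_{k+1}):

  H_0: rank C_0 − rank ∂_1 = 6 − 5 = 1, and the invariant factors of ∂_1 are all 1, so H_0 = Z.
  H_1: rank ker ∂_1 − rank ∂_2 = (12 − 5) − 6 = 1, and the invariant factors of ∂_2 are all 1, so H_1 = Z.
  H_2: rank ker ∂_2 − rank ∂_3 = (6 − 6) − 0 = 0, and there is no ∂_3, so H_2 = 0.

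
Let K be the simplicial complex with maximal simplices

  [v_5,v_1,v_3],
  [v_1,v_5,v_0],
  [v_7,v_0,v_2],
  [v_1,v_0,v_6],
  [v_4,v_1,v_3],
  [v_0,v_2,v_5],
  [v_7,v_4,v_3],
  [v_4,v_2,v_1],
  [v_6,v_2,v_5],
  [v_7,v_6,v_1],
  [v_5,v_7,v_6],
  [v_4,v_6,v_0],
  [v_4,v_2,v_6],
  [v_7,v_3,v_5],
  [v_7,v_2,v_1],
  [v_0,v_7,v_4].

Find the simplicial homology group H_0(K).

H_0 ≅ Z.

Fix the vertex order v_0 < v_1 < v_2 < v_3 < v_4 < v_5 < v_6 < v_7 and write every simplex with vertices in increasing order. Then dim K = 2 and the simplices of K are:

  0-simplices (8): [v_0], [v_1], [v_2], [v_3], [v_4], [v_5], [v_6], [v_7]
  1-simplices (24): (24 of them)
  2-simplices (16): (16 of them)

so the chain groups are C_0 ≅ Z^8, C_1 ≅ Z^24, C_2 ≅ Z^16.

The boundary map ∂_1: C_1 → C_0 is given by ∂[p,q] = [q] − [p].
The resulting 8×24 matrix has rank 7, and its Smith normal form has invariant factors (1,1,1,1,1,1,1).

The boundary map ∂_2: C_2 → C_1 sends each 2-simplex [p,q,r] to [q,r] − [p,r] + [p,q]. For instance
  ∂[v_1,v_3,v_5] = [v_3,v_5] − [v_1,v_5] + [v_1,v_3],
  ∂[v_3,v_4,v_7] = [v_4,v_7] − [v_3,v_7] + [v_3,v_4].
The resulting 24×16 matrix has rank 15, and its Smith normal form has invariant factors (1,1,1,1,1,1,1,1,1,1,1,1,1,1,1).

From H_k ≅ ker(∂_k) / im(∂_{k+1}) we obtain:

  H_0: rank C_0 − rank ∂_1 = 8 − 7 = 1, and the invariant factors of ∂_1 are all 1, so H_0 ≅ Z.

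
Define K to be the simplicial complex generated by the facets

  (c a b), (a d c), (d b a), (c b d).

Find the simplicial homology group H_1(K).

H_1 ≅ 0.

Take the total order a < b < c < d on the vertex set. Then K (dimension 2) consists of the simplices:

  0-simplices (4): a, b, c, d
  1-simplices (6): ab, ac, ad, bc, bd, cd
  2-simplices (4): abc, abd, acd, bcd

Hence C_0 ≅ Z^4, C_1 ≅ Z^6, C_2 ≅ Z^4.

Boundary ∂_1: C_1 → C_0 maps an edge to its endpoints' difference, ∂[p,q] = q − p. For instance
  ∂bc = c − b.
As a 4×6 matrix over Z this has rank 3, with invariant factors (1,1,1).

The boundary map ∂_2: C_2 → C_1 maps a triangle to the signed sum of its edges. For instance
  ∂abd = bd − ad + ab,
  ∂abc = bc − ac + ab.
The 6×4 boundary matrix has rank 3 and Smith normal form diag(1,1,1).

From H_k ≅ ker(∂_k) / im(∂_{k+1}) we obtain:

  H_1: rank ker ∂_1 − rank ∂_2 = (6 − 3) − 3 = 0, and the invariant factors of ∂_2 are all 1, so H_1 = 0.

(K is a triangulation of the 2-sphere S^2.)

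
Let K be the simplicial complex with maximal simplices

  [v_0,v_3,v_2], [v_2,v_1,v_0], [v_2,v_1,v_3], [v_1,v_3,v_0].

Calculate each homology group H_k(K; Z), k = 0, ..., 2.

H_0 ≅ Z,  H_1 = 0,  H_2 ≅ Z.

Take the total order v_0 < v_1 < v_2 < v_3 on the vertex set. Then K (dimension 2) consists of the simplices:

  0-simplices (4): [v_0], [v_1], [v_2], [v_3]
  1-simplices (6): [v_0,v_1], [v_0,v_2], [v_0,v_3], [v_1,v_2], [v_1,v_3], [v_2,v_3]
  2-simplices (4): [v_0,v_1,v_2], [v_0,v_1,v_3], [v_0,v_2,v_3], [v_1,v_2,v_3]

so the chain groups are C_0 ≅ Z^4, C_1 ≅ Z^6, C_2 ≅ Z^4.

Boundary ∂_1: C_1 → C_0 is given by ∂[p,q] = [q] − [p]. For instance
  ∂[v_2,v_3] = [v_3] − [v_2].
The 4×6 boundary matrix has rank 3 and Smith normal form diag(1,1,1).

The boundary map ∂_2: C_2 → C_1 maps a triangle to the signed sum of its edges. For instance
  ∂[v_0,v_2,v_3] = [v_2,v_3] − [v_0,v_3] + [v_0,v_2],
  ∂[v_0,v_1,v_2] = [v_1,v_2] − [v_0,v_2] + [v_0,v_1].
The 6×4 boundary matrix has rank 3 and Smith normal form diag(1,1,1).

From H_k ≅ ker(∂_k) / im(∂_{k+1}) we obtain:

  H_0: rank C_0 − rank ∂_1 = 4 − 3 = 1, and the invariant factors of ∂_1 are all 1, so H_0 = Z.
  H_1: rank ker ∂_1 − rank ∂_2 = (6 − 3) − 3 = 0, and the invariant factors of ∂_2 are all 1, so H_1 = 0.
  H_2: rank ker ∂_2 − rank ∂_3 = (4 − 3) − 0 = 1, and there is no ∂_3, so H_2 = Z.

As a check, the Euler characteristic is 4 − 6 + 4 = 2, which agrees with 1 − 0 + 1 = 2.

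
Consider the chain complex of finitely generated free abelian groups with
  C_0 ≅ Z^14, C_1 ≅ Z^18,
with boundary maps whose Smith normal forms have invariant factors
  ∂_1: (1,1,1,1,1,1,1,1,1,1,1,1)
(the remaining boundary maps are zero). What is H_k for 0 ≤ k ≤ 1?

H_0 ≅ Z^2,  H_1 ≅ Z^6.

H_0: b_0 = 14 − 0 − 12 = 2; torsion from ∂_1 factors > 1: none. So H_0 ≅ Z^2.
H_1: b_1 = 18 − 12 − 0 = 6; torsion from ∂_2 factors > 1: none. So H_1 ≅ Z^6.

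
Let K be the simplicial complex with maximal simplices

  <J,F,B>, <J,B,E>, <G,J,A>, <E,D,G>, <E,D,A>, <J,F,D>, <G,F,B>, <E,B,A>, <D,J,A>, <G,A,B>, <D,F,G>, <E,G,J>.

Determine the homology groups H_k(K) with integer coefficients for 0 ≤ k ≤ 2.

H_0 ≅ Z,  H_1 ≅ Z/2,  H_2 = 0.

Fix the vertex order A < B < D < E < F < G < J and write every simplex with vertices in increasing order. Then dim K = 2 and the simplices of K are:

  0-simplices (7): A, B, D, E, F, G, J
  1-simplices (18): AB, AD, AE, AG, AJ, BE, BF, BG, BJ, DE, DF, DG, DJ, EG, EJ, FG, FJ, GJ
  2-simplices (12): ABE, ABG, ADE, ADJ, AGJ, BEJ, BFG, BFJ, DEG, DFG, DFJ, EGJ

so the chain groups are C_0 ≅ Z^7, C_1 ≅ Z^18, C_2 ≅ Z^12.

Boundary ∂_1: C_1 → C_0 maps an edge to its endpoints' difference, ∂[p,q] = q − p.
This gives a 7×18 integer matrix of rank 6; reducing to Smith normal form yields diagonal entries (1,1,1,1,1,1).

∂_2: C_2 → C_1 sends each 2-simplex [p,q,r] to [q,r] − [p,r] + [p,q]. For instance
  ∂EGJ = GJ − EJ + EG,
  ∂DFJ = FJ − DJ + DF.
As a 18×12 matrix over Z this has rank 12, with invariant factors (1,1,1,1,1,1,1,1,1,1,1,2).

Reading off H_k = ker ∂_k / im ∂_{k+1}:

  H_0: rank C_0 − rank ∂_1 = 7 − 6 = 1, and the invariant factors of ∂_1 are all 1, so H_0 ≅ Z.
  H_1: rank ker ∂_1 − rank ∂_2 = (18 − 6) − 12 = 0, and ∂_2 has invariant factor 2 > 1, so H_1 ≅ Z/2.
  H_2: rank ker ∂_2 − rank ∂_3 = (12 − 12) − 0 = 0, and there is no ∂_3, so H_2 ≅ 0.

(K is a triangulation of the real projective plane RP^2.)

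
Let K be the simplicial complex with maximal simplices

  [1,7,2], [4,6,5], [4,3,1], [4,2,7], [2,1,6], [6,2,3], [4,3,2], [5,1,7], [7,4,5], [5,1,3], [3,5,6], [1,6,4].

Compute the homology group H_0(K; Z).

Take the total order 1 < 2 < 3 < 4 < 5 < 6 < 7 on the vertex set. Then K (dimension 2) consists of the simplices:

  0-simplices (7): [1], [2], [3], [4], [5], [6], [7]
  1-simplices (18): [1,2], [1,3], [1,4], [1,5], [1,6], [1,7], [2,3], [2,4], [2,6], [2,7], [3,4], [3,5], [3,6], [4,5], [4,6], [4,7], [5,6], [5,7]
  2-simplices (12): [1,2,6], [1,2,7], [1,3,4], [1,3,5], [1,4,6], [1,5,7], [2,3,4], [2,3,6], [2,4,7], [3,5,6], [4,5,6], [4,5,7]

giving chain groups C_0 ≅ Z^7, C_1 ≅ Z^18, C_2 ≅ Z^12.

Boundary ∂_1: C_1 → C_0 is given by ∂[p,q] = [q] − [p]. For instance
  ∂[2,6] = [6] − [2].
The 7×18 boundary matrix has rank 6 and Smith normal form diag(1,1,1,1,1,1).

The boundary map ∂_2: C_2 → C_1 sends each 2-simplex [p,q,r] to [q,r] − [p,r] + [p,q]. For instance
  ∂[2,4,7] = [4,7] − [2,7] + [2,4],
  ∂[1,3,5] = [3,5] − [1,5] + [1,3].
The 18×12 boundary matrix has rank 12 and Smith normal form diag(1,1,1,1,1,1,1,1,1,1,1,2).

Reading off H_k = ker ∂_k / im ∂_{k+1}:

  H_0: rank C_0 − rank ∂_1 = 7 − 6 = 1, and the invariant factors of ∂_1 are all 1, so H_0 ≅ Z.

(K is a triangulation of the real projective plane RP^2.)

H_0 ≅ Z.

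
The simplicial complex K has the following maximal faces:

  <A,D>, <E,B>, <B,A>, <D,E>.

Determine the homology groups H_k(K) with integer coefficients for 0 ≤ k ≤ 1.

H_0 = Z,  H_1 = Z.

Take the total order A < B < D < E on the vertex set. Then K (dimension 1) consists of the simplices:

  0-simplices (4): A, B, D, E
  1-simplices (4): AB, AD, BE, DE

Hence C_0 ≅ Z^4, C_1 ≅ Z^4.

∂_1: C_1 → C_0 sends each edge [p,q] (with p < q) to q − p.
The 4×4 boundary matrix has rank 3 and Smith normal form diag(1,1,1).

Now H_k = ker ∂_k / im ∂_{k+1}, so:

  H_0: rank C_0 − rank ∂_1 = 4 − 3 = 1, and the invariant factors of ∂_1 are all 1, so H_0 = Z.
  H_1: rank ker ∂_1 − rank ∂_2 = (4 − 3) − 0 = 1, and there is no ∂_2, so H_1 = Z.

(K is a triangulation of the circle S^1.)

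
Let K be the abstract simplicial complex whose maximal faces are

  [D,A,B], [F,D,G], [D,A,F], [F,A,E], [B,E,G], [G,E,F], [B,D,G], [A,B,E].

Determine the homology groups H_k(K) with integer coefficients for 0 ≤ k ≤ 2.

H_0 ≅ Z,  H_1 = 0,  H_2 ≅ Z.

We work with the vertex ordering A < B < D < E < F < G. The simplices of K, each written with vertices in increasing order, are:

  0-simplices (6): A, B, D, E, F, G
  1-simplices (12): AB, AD, AE, AF, BD, BE, BG, DF, DG, EF, EG, FG
  2-simplices (8): ABD, ABE, ADF, AEF, BDG, BEG, DFG, EFG

giving chain groups C_0 ≅ Z^6, C_1 ≅ Z^12, C_2 ≅ Z^8.

Boundary ∂_1: C_1 → C_0 sends each edge [p,q] (with p < q) to q − p.
The resulting 6×12 matrix has rank 5, and its Smith normal form has invariant factors (1,1,1,1,1).

The boundary map ∂_2: C_2 → C_1 acts by ∂[p,q,r] = [q,r] − [p,r] + [p,q]. For instance
  ∂ABD = BD − AD + AB,
  ∂EFG = FG − EG + EF.
The 12×8 boundary matrix has rank 7 and Smith normal form diag(1,1,1,1,1,1,1).

Now H_k = ker ∂_k / im ∂_{k+1}, so:

  H_0: rank C_0 − rank ∂_1 = 6 − 5 = 1, and the invariant factors of ∂_1 are all 1, so H_0 = Z.
  H_1: rank ker ∂_1 − rank ∂_2 = (12 − 5) − 7 = 0, and the invariant factors of ∂_2 are all 1, so H_1 = 0.
  H_2: rank ker ∂_2 − rank ∂_3 = (8 − 7) − 0 = 1, and there is no ∂_3, so H_2 = Z.

As a check, the Euler characteristic is 6 − 12 + 8 = 2, which agrees with 1 − 0 + 1 = 2.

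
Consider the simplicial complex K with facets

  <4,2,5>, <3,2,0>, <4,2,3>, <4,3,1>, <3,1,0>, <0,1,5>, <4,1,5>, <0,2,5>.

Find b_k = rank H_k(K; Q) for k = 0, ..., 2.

b_0 = 1, b_1 = 0, b_2 = 1.

Take the total order 0 < 1 < 2 < 3 < 4 < 5 on the vertex set. Then K (dimension 2) consists of the simplices:

  0-simplices (6): [0], [1], [2], [3], [4], [5]
  1-simplices (12): [0,1], [0,2], [0,3], [0,5], [1,3], [1,4], [1,5], [2,3], [2,4], [2,5], [3,4], [4,5]
  2-simplices (8): [0,1,3], [0,1,5], [0,2,3], [0,2,5], [1,3,4], [1,4,5], [2,3,4], [2,4,5]

giving chain groups C_0 ≅ Z^6, C_1 ≅ Z^12, C_2 ≅ Z^8.

Boundary ∂_1: C_1 → C_0 sends each edge [p,q] (with p < q) to q − p. For instance
  ∂[1,5] = [5] − [1].
As a 6×12 matrix over Z this has rank 5, with invariant factors (1,1,1,1,1).

Boundary ∂_2: C_2 → C_1 sends each 2-simplex [p,q,r] to [q,r] − [p,r] + [p,q]. For instance
  ∂[1,3,4] = [3,4] − [1,4] + [1,3],
  ∂[1,4,5] = [4,5] − [1,5] + [1,4].
This gives a 12×8 integer matrix of rank 7; reducing to Smith normal form yields diagonal entries (1,1,1,1,1,1,1).

Now H_k = ker ∂_k / im ∂_{k+1}, so:

  H_0: rank C_0 − rank ∂_1 = 6 − 5 = 1, and the invariant factors of ∂_1 are all 1, so H_0 ≅ Z.
  H_1: rank ker ∂_1 − rank ∂_2 = (12 − 5) − 7 = 0, and the invariant factors of ∂_2 are all 1, so H_1 ≅ 0.
  H_2: rank ker ∂_2 − rank ∂_3 = (8 − 7) − 0 = 1, and there is no ∂_3, so H_2 ≅ Z.

As a check, the Euler characteristic is 6 − 12 + 8 = 2, which agrees with 1 − 0 + 1 = 2.
(K is a triangulation of the 2-sphere S^2.)

Hence the Betti numbers are b_0 = 1, b_1 = 0, b_2 = 1.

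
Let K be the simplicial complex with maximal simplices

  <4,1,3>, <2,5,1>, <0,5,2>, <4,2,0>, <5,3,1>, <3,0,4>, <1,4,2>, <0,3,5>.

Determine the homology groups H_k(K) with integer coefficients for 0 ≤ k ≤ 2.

Order the vertices as 0 < 1 < 2 < 3 < 4 < 5. Listing each simplex with vertices in this order, K has dimension 2 with simplices:

  0-simplices (6): [0], [1], [2], [3], [4], [5]
  1-simplices (12): [0,2], [0,3], [0,4], [0,5], [1,2], [1,3], [1,4], [1,5], [2,4], [2,5], [3,4], [3,5]
  2-simplices (8): [0,2,4], [0,2,5], [0,3,4], [0,3,5], [1,2,4], [1,2,5], [1,3,4], [1,3,5]

giving chain groups C_0 ≅ Z^6, C_1 ≅ Z^12, C_2 ≅ Z^8.

∂_1: C_1 → C_0 is given by ∂[p,q] = [q] − [p].
As a 6×12 matrix over Z this has rank 5, with invariant factors (1,1,1,1,1).

Boundary ∂_2: C_2 → C_1 sends each 2-simplex [p,q,r] to [q,r] − [p,r] + [p,q]. For instance
  ∂[1,2,5] = [2,5] − [1,5] + [1,2],
  ∂[1,2,4] = [2,4] − [1,4] + [1,2].
As a 12×8 matrix over Z this has rank 7, with invariant factors (1,1,1,1,1,1,1).

Now H_k = ker ∂_k / im ∂_{k+1}, so:

  H_0: rank C_0 − rank ∂_1 = 6 − 5 = 1, and the invariant factors of ∂_1 are all 1, so H_0 ≅ Z.
  H_1: rank ker ∂_1 − rank ∂_2 = (12 − 5) − 7 = 0, and the invariant factors of ∂_2 are all 1, so H_1 ≅ 0.
  H_2: rank ker ∂_2 − rank ∂_3 = (8 − 7) − 0 = 1, and there is no ∂_3, so H_2 ≅ Z.

H_0 = Z,  H_1 = 0,  H_2 = Z.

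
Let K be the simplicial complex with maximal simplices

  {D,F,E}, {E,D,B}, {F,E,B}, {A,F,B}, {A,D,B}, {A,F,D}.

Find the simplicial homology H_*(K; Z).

H_0 = Z,  H_1 = 0,  H_2 = Z.

Take the total order A < B < D < E < F on the vertex set. Then K (dimension 2) consists of the simplices:

  0-simplices (5): A, B, D, E, F
  1-simplices (9): AB, AD, AF, BD, BE, BF, DE, DF, EF
  2-simplices (6): ABD, ABF, ADF, BDE, BEF, DEF

giving chain groups C_0 ≅ Z^5, C_1 ≅ Z^9, C_2 ≅ Z^6.

Boundary ∂_1: C_1 → C_0 sends each edge [p,q] (with p < q) to q − p.
As a 5×9 matrix over Z this has rank 4, with invariant factors (1,1,1,1).

∂_2: C_2 → C_1 maps a triangle to the signed sum of its edges. For instance
  ∂DEF = EF − DF + DE,
  ∂BDE = DE − BE + BD.
This gives a 9×6 integer matrix of rank 5; reducing to Smith normal form yields diagonal entries (1,1,1,1,1).

From H_k ≅ ker(∂_k) / im(∂_{k+1}) we obtain:

  H_0: rank C_0 − rank ∂_1 = 5 − 4 = 1, and the invariant factors of ∂_1 are all 1, so H_0 ≅ Z.
  H_1: rank ker ∂_1 − rank ∂_2 = (9 − 4) − 5 = 0, and the invariant factors of ∂_2 are all 1, so H_1 ≅ 0.
  H_2: rank ker ∂_2 − rank ∂_3 = (6 − 5) − 0 = 1, and there is no ∂_3, so H_2 ≅ Z.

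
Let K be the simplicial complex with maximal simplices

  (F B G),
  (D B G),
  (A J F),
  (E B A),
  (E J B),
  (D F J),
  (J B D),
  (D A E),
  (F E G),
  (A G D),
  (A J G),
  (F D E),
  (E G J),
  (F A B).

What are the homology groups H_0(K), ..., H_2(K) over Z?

Take the total order A < B < D < E < F < G < J on the vertex set. Then K (dimension 2) consists of the simplices:

  0-simplices (7): A, B, D, E, F, G, J
  1-simplices (21): AB, AD, AE, AF, AG, AJ, BD, BE, BF, BG, BJ, DE, DF, DG, DJ, EF, EG, EJ, FG, FJ, GJ
  2-simplices (14): ABE, ABF, ADE, ADG, AFJ, AGJ, BDG, BDJ, BEJ, BFG, DEF, DFJ, EFG, EGJ

giving chain groups C_0 ≅ Z^7, C_1 ≅ Z^21, C_2 ≅ Z^14.

The boundary map ∂_1: C_1 → C_0 maps an edge to its endpoints' difference, ∂[p,q] = q − p. For instance
  ∂BG = G − B.
As a 7×21 matrix over Z this has rank 6, with invariant factors (1,1,1,1,1,1).

Boundary ∂_2: C_2 → C_1 acts by ∂[p,q,r] = [q,r] − [p,r] + [p,q]. For instance
  ∂ADG = DG − AG + AD,
  ∂EGJ = GJ − EJ + EG.
As a 21×14 matrix over Z this has rank 13, with invariant factors (1,1,1,1,1,1,1,1,1,1,1,1,1).

Reading off H_k = ker ∂_k / im ∂_{k+1}:

  H_0: rank C_0 − rank ∂_1 = 7 − 6 = 1, and the invariant factors of ∂_1 are all 1, so H_0 = Z.
  H_1: rank ker ∂_1 − rank ∂_2 = (21 − 6) − 13 = 2, and the invariant factors of ∂_2 are all 1, so H_1 = Z^2.
  H_2: rank ker ∂_2 − rank ∂_3 = (14 − 13) − 0 = 1, and there is no ∂_3, so H_2 = Z.

As a check, the Euler characteristic is 7 − 21 + 14 = 0, which agrees with 1 − 2 + 1 = 0.

H_0 = Z,  H_1 = Z^2,  H_2 = Z.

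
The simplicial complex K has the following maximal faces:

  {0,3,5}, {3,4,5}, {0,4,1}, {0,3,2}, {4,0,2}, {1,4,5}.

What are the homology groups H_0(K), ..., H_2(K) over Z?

H_0 ≅ Z,  H_1 ≅ Z,  H_2 = 0.

Fix the vertex order 0 < 1 < 2 < 3 < 4 < 5 and write every simplex with vertices in increasing order. Then dim K = 2 and the simplices of K are:

  0-simplices (6): [0], [1], [2], [3], [4], [5]
  1-simplices (12): [0,1], [0,2], [0,3], [0,4], [0,5], [1,4], [1,5], [2,3], [2,4], [3,4], [3,5], [4,5]
  2-simplices (6): [0,1,4], [0,2,3], [0,2,4], [0,3,5], [1,4,5], [3,4,5]

giving chain groups C_0 ≅ Z^6, C_1 ≅ Z^12, C_2 ≅ Z^6.

The boundary map ∂_1: C_1 → C_0 maps an edge to its endpoints' difference, ∂[p,q] = q − p.
The 6×12 boundary matrix has rank 5 and Smith normal form diag(1,1,1,1,1).

Boundary ∂_2: C_2 → C_1 acts by ∂[p,q,r] = [q,r] − [p,r] + [p,q]. For instance
  ∂[1,4,5] = [4,5] − [1,5] + [1,4],
  ∂[0,2,4] = [2,4] − [0,4] + [0,2].
The 12×6 boundary matrix has rank 6 and Smith normal form diag(1,1,1,1,1,1).

Now H_k = ker ∂_k / im ∂_{k+1}, so:

  H_0: rank C_0 − rank ∂_1 = 6 − 5 = 1, and the invariant factors of ∂_1 are all 1, so H_0 = Z.
  H_1: rank ker ∂_1 − rank ∂_2 = (12 − 5) − 6 = 1, and the invariant factors of ∂_2 are all 1, so H_1 = Z.
  H_2: rank ker ∂_2 − rank ∂_3 = (6 − 6) − 0 = 0, and there is no ∂_3, so H_2 = 0.

As a check, the Euler characteristic is 6 − 12 + 6 = 0, which agrees with 1 − 1 + 0 = 0.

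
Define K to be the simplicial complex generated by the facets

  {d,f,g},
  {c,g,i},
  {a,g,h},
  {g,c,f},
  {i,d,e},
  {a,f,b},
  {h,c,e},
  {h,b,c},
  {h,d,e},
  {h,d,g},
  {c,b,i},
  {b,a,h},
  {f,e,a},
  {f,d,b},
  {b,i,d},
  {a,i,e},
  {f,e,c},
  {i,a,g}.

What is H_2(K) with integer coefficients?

H_2 = Z.

Take the total order a < b < c < d < e < f < g < h < i on the vertex set. Then K (dimension 2) consists of the simplices:

  0-simplices (9): a, b, c, d, e, f, g, h, i
  1-simplices (27): ab, ae, af, ag, ah, ai, bc, bd, bf, bh, bi, ce, cf, cg, ch, ci, de, df, dg, dh, di, ef, eh, ei, fg, gh, gi
  2-simplices (18): abf, abh, aef, aei, agh, agi, bch, bci, bdf, bdi, cef, ceh, cfg, cgi, deh, dei, dfg, dgh

so the chain groups are C_0 ≅ Z^9, C_1 ≅ Z^27, C_2 ≅ Z^18.

Boundary ∂_1: C_1 → C_0 is given by ∂[p,q] = [q] − [p].
This gives a 9×27 integer matrix of rank 8; reducing to Smith normal form yields diagonal entries (1,1,1,1,1,1,1,1).

Boundary ∂_2: C_2 → C_1 acts by ∂[p,q,r] = [q,r] − [p,r] + [p,q]. For instance
  ∂dgh = gh − dh + dg,
  ∂abf = bf − af + ab.
The resulting 27×18 matrix has rank 17, and its Smith normal form has invariant factors (1,1,1,1,1,1,1,1,1,1,1,1,1,1,1,1,1).

Computing H_k = (kernel of ∂_k) / (image of ∂_{k+1}):

  H_2: rank ker ∂_2 − rank ∂_3 = (18 − 17) − 0 = 1, and there is no ∂_3, so H_2 = Z.

(K is a triangulation of the torus T^2.)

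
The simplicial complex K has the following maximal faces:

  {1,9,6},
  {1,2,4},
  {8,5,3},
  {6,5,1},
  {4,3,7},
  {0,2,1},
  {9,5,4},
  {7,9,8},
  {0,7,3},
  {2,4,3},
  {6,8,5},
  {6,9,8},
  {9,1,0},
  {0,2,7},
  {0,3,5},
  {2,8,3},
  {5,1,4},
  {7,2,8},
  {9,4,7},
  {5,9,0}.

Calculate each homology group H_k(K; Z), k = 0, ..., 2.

Take the total order 0 < 1 < 2 < 3 < 4 < 5 < 6 < 7 < 8 < 9 on the vertex set. Then K (dimension 2) consists of the simplices:

  0-simplices (10): [0], [1], [2], [3], [4], [5], [6], [7], [8], [9]
  1-simplices (30): (30 of them)
  2-simplices (20): (20 of them)

Hence C_0 ≅ Z^10, C_1 ≅ Z^30, C_2 ≅ Z^20.

Boundary ∂_1: C_1 → C_0 sends each edge [p,q] (with p < q) to q − p.
The 10×30 boundary matrix has rank 9 and Smith normal form diag(1,1,1,1,1,1,1,1,1).

The boundary map ∂_2: C_2 → C_1 sends each 2-simplex [p,q,r] to [q,r] − [p,r] + [p,q]. For instance
  ∂[1,4,5] = [4,5] − [1,5] + [1,4],
  ∂[3,4,7] = [4,7] − [3,7] + [3,4].
This gives a 30×20 integer matrix of rank 20; reducing to Smith normal form yields diagonal entries (1,1,1,1,1,1,1,1,1,1,1,1,1,1,1,1,1,1,1,2).

From H_k ≅ ker(∂_k) / im(∂_{k+1}) we obtain:

  H_0: rank C_0 − rank ∂_1 = 10 − 9 = 1, and the invariant factors of ∂_1 are all 1, so H_0 ≅ Z.
  H_1: rank ker ∂_1 − rank ∂_2 = (30 − 9) − 20 = 1, and ∂_2 has invariant factor 2 > 1, so H_1 ≅ Z × Z/2.
  H_2: rank ker ∂_2 − rank ∂_3 = (20 − 20) − 0 = 0, and there is no ∂_3, so H_2 ≅ 0.

(K is a triangulation of the Klein bottle.)

H_0 ≅ Z,  H_1 ≅ Z × Z/2,  H_2 = 0.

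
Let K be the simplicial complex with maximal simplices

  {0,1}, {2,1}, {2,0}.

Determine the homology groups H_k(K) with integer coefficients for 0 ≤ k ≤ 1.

Fix the vertex order 0 < 1 < 2 and write every simplex with vertices in increasing order. Then dim K = 1 and the simplices of K are:

  0-simplices (3): [0], [1], [2]
  1-simplices (3): [0,1], [0,2], [1,2]

so the chain groups are C_0 ≅ Z^3, C_1 ≅ Z^3.

∂_1: C_1 → C_0 sends each edge [p,q] (with p < q) to q − p. For instance
  ∂[0,1] = [1] − [0].
This gives a 3×3 integer matrix of rank 2; reducing to Smith normal form yields diagonal entries (1,1).

Reading off H_k = ker ∂_k / im ∂_{k+1}:

  H_0: rank C_0 − rank ∂_1 = 3 − 2 = 1, and the invariant factors of ∂_1 are all 1, so H_0 ≅ Z.
  H_1: rank ker ∂_1 − rank ∂_2 = (3 − 2) − 0 = 1, and there is no ∂_2, so H_1 ≅ Z.

H_0 = Z,  H_1 = Z.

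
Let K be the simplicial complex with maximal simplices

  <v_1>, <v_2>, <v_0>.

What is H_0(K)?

K has 3 vertices.
rank ∂_0 = 0, rank ∂_1 = 0 ⇒ b_0 = 3 − 0 − 0 = 3. So H_0 ≅ Z^3.

H_0 = Z^3.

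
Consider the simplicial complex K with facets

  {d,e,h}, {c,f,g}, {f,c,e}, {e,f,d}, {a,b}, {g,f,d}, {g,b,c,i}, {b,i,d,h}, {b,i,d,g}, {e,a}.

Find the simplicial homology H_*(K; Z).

K has 9 vertices, 21 edges, 15 triangles, 3 3-simplices.
rank ∂_0 = 0, rank ∂_1 = 8 ⇒ b_0 = 9 − 0 − 8 = 1; all invariant factors of ∂_1 are 1 so no torsion. So H_0 = Z.
rank ∂_1 = 8, rank ∂_2 = 12 ⇒ b_1 = 21 − 8 − 12 = 1; all invariant factors of ∂_2 are 1 so no torsion. So H_1 = Z.
rank ∂_2 = 12, rank ∂_3 = 3 ⇒ b_2 = 15 − 12 − 3 = 0; all invariant factors of ∂_3 are 1 so no torsion. So H_2 = 0.
rank ∂_3 = 3, rank ∂_4 = 0 ⇒ b_3 = 3 − 3 − 0 = 0. So H_3 = 0.

H_0 = Z,  H_1 = Z,  H_2 = 0,  H_3 = 0.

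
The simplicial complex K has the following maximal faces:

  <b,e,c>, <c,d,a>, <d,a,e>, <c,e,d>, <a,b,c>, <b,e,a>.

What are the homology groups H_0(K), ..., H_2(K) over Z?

H_0 = Z,  H_1 = 0,  H_2 = Z.

Order the vertices as a < b < c < d < e. Listing each simplex with vertices in this order, K has dimension 2 with simplices:

  0-simplices (5): a, b, c, d, e
  1-simplices (9): ab, ac, ad, ae, bc, be, cd, ce, de
  2-simplices (6): abc, abe, acd, ade, bce, cde

Hence C_0 ≅ Z^5, C_1 ≅ Z^9, C_2 ≅ Z^6.

The boundary map ∂_1: C_1 → C_0 sends each edge [p,q] (with p < q) to q − p. For instance
  ∂de = e − d.
The resulting 5×9 matrix has rank 4, and its Smith normal form has invariant factors (1,1,1,1).

The boundary map ∂_2: C_2 → C_1 sends each 2-simplex [p,q,r] to [q,r] − [p,r] + [p,q]. For instance
  ∂abe = be − ae + ab,
  ∂abc = bc − ac + ab.
This gives a 9×6 integer matrix of rank 5; reducing to Smith normal form yields diagonal entries (1,1,1,1,1).

From H_k ≅ ker(∂_k) / im(∂_{k+1}) we obtain:

  H_0: rank C_0 − rank ∂_1 = 5 − 4 = 1, and the invariant factors of ∂_1 are all 1, so H_0 ≅ Z.
  H_1: rank ker ∂_1 − rank ∂_2 = (9 − 4) − 5 = 0, and the invariant factors of ∂_2 are all 1, so H_1 ≅ 0.
  H_2: rank ker ∂_2 − rank ∂_3 = (6 − 5) − 0 = 1, and there is no ∂_3, so H_2 ≅ Z.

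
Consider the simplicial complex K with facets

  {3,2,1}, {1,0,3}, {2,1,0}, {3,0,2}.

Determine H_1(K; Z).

We work with the vertex ordering 0 < 1 < 2 < 3. The simplices of K, each written with vertices in increasing order, are:

  0-simplices (4): [0], [1], [2], [3]
  1-simplices (6): [0,1], [0,2], [0,3], [1,2], [1,3], [2,3]
  2-simplices (4): [0,1,2], [0,1,3], [0,2,3], [1,2,3]

Hence C_0 ≅ Z^4, C_1 ≅ Z^6, C_2 ≅ Z^4.

The boundary map ∂_1: C_1 → C_0 maps an edge to its endpoints' difference, ∂[p,q] = q − p.
As a 4×6 matrix over Z this has rank 3, with invariant factors (1,1,1).

∂_2: C_2 → C_1 sends each 2-simplex [p,q,r] to [q,r] − [p,r] + [p,q]. For instance
  ∂[0,1,2] = [1,2] − [0,2] + [0,1],
  ∂[1,2,3] = [2,3] − [1,3] + [1,2].
This gives a 6×4 integer matrix of rank 3; reducing to Smith normal form yields diagonal entries (1,1,1).

Now H_k = ker ∂_k / im ∂_{k+1}, so:

  H_1: rank ker ∂_1 − rank ∂_2 = (6 − 3) − 3 = 0, and the invariant factors of ∂_2 are all 1, so H_1 = 0.

H_1 = 0.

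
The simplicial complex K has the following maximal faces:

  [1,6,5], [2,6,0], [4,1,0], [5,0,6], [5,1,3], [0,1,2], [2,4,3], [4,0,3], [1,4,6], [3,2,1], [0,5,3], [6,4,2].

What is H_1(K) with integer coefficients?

We work with the vertex ordering 0 < 1 < 2 < 3 < 4 < 5 < 6. The simplices of K, each written with vertices in increasing order, are:

  0-simplices (7): [0], [1], [2], [3], [4], [5], [6]
  1-simplices (18): [0,1], [0,2], [0,3], [0,4], [0,5], [0,6], [1,2], [1,3], [1,4], [1,5], [1,6], [2,3], [2,4], [2,6], [3,4], [3,5], [4,6], [5,6]
  2-simplices (12): [0,1,2], [0,1,4], [0,2,6], [0,3,4], [0,3,5], [0,5,6], [1,2,3], [1,3,5], [1,4,6], [1,5,6], [2,3,4], [2,4,6]

giving chain groups C_0 ≅ Z^7, C_1 ≅ Z^18, C_2 ≅ Z^12.

The boundary map ∂_1: C_1 → C_0 sends each edge [p,q] (with p < q) to q − p.
The resulting 7×18 matrix has rank 6, and its Smith normal form has invariant factors (1,1,1,1,1,1).

Boundary ∂_2: C_2 → C_1 acts by ∂[p,q,r] = [q,r] − [p,r] + [p,q]. For instance
  ∂[2,3,4] = [3,4] − [2,4] + [2,3],
  ∂[1,3,5] = [3,5] − [1,5] + [1,3].
The resulting 18×12 matrix has rank 12, and its Smith normal form has invariant factors (1,1,1,1,1,1,1,1,1,1,1,2).

From H_k ≅ ker(∂_k) / im(∂_{k+1}) we obtain:

  H_1: rank ker ∂_1 − rank ∂_2 = (18 − 6) − 12 = 0, and ∂_2 has invariant factor 2 > 1, so H_1 = Z/2.

(K is a triangulation of the real projective plane RP^2.)

H_1 ≅ Z/2.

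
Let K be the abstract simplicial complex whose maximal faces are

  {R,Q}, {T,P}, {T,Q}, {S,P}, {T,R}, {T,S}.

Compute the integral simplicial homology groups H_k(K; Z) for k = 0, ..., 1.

K has 5 vertices, 6 edges.
rank ∂_0 = 0, rank ∂_1 = 4 ⇒ b_0 = 5 − 0 − 4 = 1; all invariant factors of ∂_1 are 1 so no torsion. So H_0 ≅ Z.
rank ∂_1 = 4, rank ∂_2 = 0 ⇒ b_1 = 6 − 4 − 0 = 2. So H_1 ≅ Z^2.

H_0 ≅ Z,  H_1 ≅ Z^2.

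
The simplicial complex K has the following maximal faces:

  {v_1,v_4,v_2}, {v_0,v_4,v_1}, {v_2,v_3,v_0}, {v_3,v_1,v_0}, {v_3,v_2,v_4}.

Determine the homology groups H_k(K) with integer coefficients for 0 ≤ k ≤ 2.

Order the vertices as v_0 < v_1 < v_2 < v_3 < v_4. Listing each simplex with vertices in this order, K has dimension 2 with simplices:

  0-simplices (5): [v_0], [v_1], [v_2], [v_3], [v_4]
  1-simplices (10): [v_0,v_1], [v_0,v_2], [v_0,v_3], [v_0,v_4], [v_1,v_2], [v_1,v_3], [v_1,v_4], [v_2,v_3], [v_2,v_4], [v_3,v_4]
  2-simplices (5): [v_0,v_1,v_3], [v_0,v_1,v_4], [v_0,v_2,v_3], [v_1,v_2,v_4], [v_2,v_3,v_4]

so the chain groups are C_0 ≅ Z^5, C_1 ≅ Z^10, C_2 ≅ Z^5.

The boundary map ∂_1: C_1 → C_0 maps an edge to its endpoints' difference, ∂[p,q] = q − p. For instance
  ∂[v_3,v_4] = [v_4] − [v_3].
The resulting 5×10 matrix has rank 4, and its Smith normal form has invariant factors (1,1,1,1).

∂_2: C_2 → C_1 acts by ∂[p,q,r] = [q,r] − [p,r] + [p,q]. For instance
  ∂[v_0,v_2,v_3] = [v_2,v_3] − [v_0,v_3] + [v_0,v_2],
  ∂[v_2,v_3,v_4] = [v_3,v_4] − [v_2,v_4] + [v_2,v_3].
The 10×5 boundary matrix has rank 5 and Smith normal form diag(1,1,1,1,1).

Reading off H_k = ker ∂_k / im ∂_{k+1}:

  H_0: rank C_0 − rank ∂_1 = 5 − 4 = 1, and the invariant factors of ∂_1 are all 1, so H_0 ≅ Z.
  H_1: rank ker ∂_1 − rank ∂_2 = (10 − 4) − 5 = 1, and the invariant factors of ∂_2 are all 1, so H_1 ≅ Z.
  H_2: rank ker ∂_2 − rank ∂_3 = (5 − 5) − 0 = 0, and there is no ∂_3, so H_2 ≅ 0.

As a check, the Euler characteristic is 5 − 10 + 5 = 0, which agrees with 1 − 1 + 0 = 0.
(K is a triangulation of the Möbius band.)

H_0 ≅ Z,  H_1 ≅ Z,  H_2 = 0.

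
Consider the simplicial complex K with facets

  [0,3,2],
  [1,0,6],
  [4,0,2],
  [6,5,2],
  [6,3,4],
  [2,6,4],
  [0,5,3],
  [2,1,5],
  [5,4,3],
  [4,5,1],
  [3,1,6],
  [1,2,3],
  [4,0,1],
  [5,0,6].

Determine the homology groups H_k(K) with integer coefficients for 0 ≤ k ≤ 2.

Fix the vertex order 0 < 1 < 2 < 3 < 4 < 5 < 6 and write every simplex with vertices in increasing order. Then dim K = 2 and the simplices of K are:

  0-simplices (7): [0], [1], [2], [3], [4], [5], [6]
  1-simplices (21): [0,1], [0,2], [0,3], [0,4], [0,5], [0,6], [1,2], [1,3], [1,4], [1,5], [1,6], [2,3], [2,4], [2,5], [2,6], [3,4], [3,5], [3,6], [4,5], [4,6], [5,6]
  2-simplices (14): [0,1,4], [0,1,6], [0,2,3], [0,2,4], [0,3,5], [0,5,6], [1,2,3], [1,2,5], [1,3,6], [1,4,5], [2,4,6], [2,5,6], [3,4,5], [3,4,6]

so the chain groups are C_0 ≅ Z^7, C_1 ≅ Z^21, C_2 ≅ Z^14.

∂_1: C_1 → C_0 maps an edge to its endpoints' difference, ∂[p,q] = q − p. For instance
  ∂[4,6] = [6] − [4].
The resulting 7×21 matrix has rank 6, and its Smith normal form has invariant factors (1,1,1,1,1,1).

The boundary map ∂_2: C_2 → C_1 sends each 2-simplex [p,q,r] to [q,r] − [p,r] + [p,q]. For instance
  ∂[0,3,5] = [3,5] − [0,5] + [0,3],
  ∂[2,5,6] = [5,6] − [2,6] + [2,5].
This gives a 21×14 integer matrix of rank 13; reducing to Smith normal form yields diagonal entries (1,1,1,1,1,1,1,1,1,1,1,1,1).

Reading off H_k = ker ∂_k / im ∂_{k+1}:

  H_0: rank C_0 − rank ∂_1 = 7 − 6 = 1, and the invariant factors of ∂_1 are all 1, so H_0 = Z.
  H_1: rank ker ∂_1 − rank ∂_2 = (21 − 6) − 13 = 2, and the invariant factors of ∂_2 are all 1, so H_1 = Z^2.
  H_2: rank ker ∂_2 − rank ∂_3 = (14 − 13) − 0 = 1, and there is no ∂_3, so H_2 = Z.

As a check, the Euler characteristic is 7 − 21 + 14 = 0, which agrees with 1 − 2 + 1 = 0.

H_0 = Z,  H_1 = Z^2,  H_2 = Z.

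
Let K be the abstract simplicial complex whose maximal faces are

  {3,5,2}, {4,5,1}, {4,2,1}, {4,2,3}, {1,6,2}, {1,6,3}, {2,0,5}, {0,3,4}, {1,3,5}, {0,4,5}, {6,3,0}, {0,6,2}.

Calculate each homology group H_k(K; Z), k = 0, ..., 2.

Fix the vertex order 0 < 1 < 2 < 3 < 4 < 5 < 6 and write every simplex with vertices in increasing order. Then dim K = 2 and the simplices of K are:

  0-simplices (7): [0], [1], [2], [3], [4], [5], [6]
  1-simplices (18): [0,2], [0,3], [0,4], [0,5], [0,6], [1,2], [1,3], [1,4], [1,5], [1,6], [2,3], [2,4], [2,5], [2,6], [3,4], [3,5], [3,6], [4,5]
  2-simplices (12): [0,2,5], [0,2,6], [0,3,4], [0,3,6], [0,4,5], [1,2,4], [1,2,6], [1,3,5], [1,3,6], [1,4,5], [2,3,4], [2,3,5]

Hence C_0 ≅ Z^7, C_1 ≅ Z^18, C_2 ≅ Z^12.

Boundary ∂_1: C_1 → C_0 is given by ∂[p,q] = [q] − [p]. For instance
  ∂[0,5] = [5] − [0].
The 7×18 boundary matrix has rank 6 and Smith normal form diag(1,1,1,1,1,1).

Boundary ∂_2: C_2 → C_1 acts by ∂[p,q,r] = [q,r] − [p,r] + [p,q]. For instance
  ∂[1,3,6] = [3,6] − [1,6] + [1,3],
  ∂[1,4,5] = [4,5] − [1,5] + [1,4].
The 18×12 boundary matrix has rank 12 and Smith normal form diag(1,1,1,1,1,1,1,1,1,1,1,2).

From H_k ≅ ker(∂_k) / im(∂_{k+1}) we obtain:

  H_0: rank C_0 − rank ∂_1 = 7 − 6 = 1, and the invariant factors of ∂_1 are all 1, so H_0 ≅ Z.
  H_1: rank ker ∂_1 − rank ∂_2 = (18 − 6) − 12 = 0, and ∂_2 has invariant factor 2 > 1, so H_1 ≅ Z/2.
  H_2: rank ker ∂_2 − rank ∂_3 = (12 − 12) − 0 = 0, and there is no ∂_3, so H_2 ≅ 0.

As a check, the Euler characteristic is 7 − 18 + 12 = 1, which agrees with 1 − 0 + 0 = 1.

H_0 = Z,  H_1 = Z/2,  H_2 = 0.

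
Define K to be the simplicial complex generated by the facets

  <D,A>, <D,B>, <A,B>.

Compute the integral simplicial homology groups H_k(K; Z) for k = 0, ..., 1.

Take the total order A < B < D on the vertex set. Then K (dimension 1) consists of the simplices:

  0-simplices (3): A, B, D
  1-simplices (3): AB, AD, BD

Hence C_0 ≅ Z^3, C_1 ≅ Z^3.

The boundary map ∂_1: C_1 → C_0 sends each edge [p,q] (with p < q) to q − p. For instance
  ∂BD = D − B.
The resulting 3×3 matrix has rank 2, and its Smith normal form has invariant factors (1,1).

Computing H_k = (kernel of ∂_k) / (image of ∂_{k+1}):

  H_0: rank C_0 − rank ∂_1 = 3 − 2 = 1, and the invariant factors of ∂_1 are all 1, so H_0 ≅ Z.
  H_1: rank ker ∂_1 − rank ∂_2 = (3 − 2) − 0 = 1, and there is no ∂_2, so H_1 ≅ Z.

As a check, the Euler characteristic is 3 − 3 = 0, which agrees with 1 − 1 = 0.
(K is a triangulation of the circle S^1.)

H_0 ≅ Z,  H_1 ≅ Z.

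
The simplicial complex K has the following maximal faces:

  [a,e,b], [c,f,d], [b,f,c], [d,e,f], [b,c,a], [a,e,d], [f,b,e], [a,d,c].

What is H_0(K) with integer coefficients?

H_0 ≅ Z.

Fix the vertex order a < b < c < d < e < f and write every simplex with vertices in increasing order. Then dim K = 2 and the simplices of K are:

  0-simplices (6): a, b, c, d, e, f
  1-simplices (12): ab, ac, ad, ae, bc, be, bf, cd, cf, de, df, ef
  2-simplices (8): abc, abe, acd, ade, bcf, bef, cdf, def

so the chain groups are C_0 ≅ Z^6, C_1 ≅ Z^12, C_2 ≅ Z^8.

The boundary map ∂_1: C_1 → C_0 maps an edge to its endpoints' difference, ∂[p,q] = q − p.
The resulting 6×12 matrix has rank 5, and its Smith normal form has invariant factors (1,1,1,1,1).

∂_2: C_2 → C_1 acts by ∂[p,q,r] = [q,r] − [p,r] + [p,q]. For instance
  ∂abc = bc − ac + ab,
  ∂acd = cd − ad + ac.
The resulting 12×8 matrix has rank 7, and its Smith normal form has invariant factors (1,1,1,1,1,1,1).

Reading off H_k = ker ∂_k / im ∂_{k+1}:

  H_0: rank C_0 − rank ∂_1 = 6 − 5 = 1, and the invariant factors of ∂_1 are all 1, so H_0 = Z.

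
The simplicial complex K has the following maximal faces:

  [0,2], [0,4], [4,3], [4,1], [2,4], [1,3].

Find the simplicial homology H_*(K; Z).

H_0 = Z,  H_1 = Z^2.

Fix the vertex order 0 < 1 < 2 < 3 < 4 and write every simplex with vertices in increasing order. Then dim K = 1 and the simplices of K are:

  0-simplices (5): [0], [1], [2], [3], [4]
  1-simplices (6): [0,2], [0,4], [1,3], [1,4], [2,4], [3,4]

so the chain groups are C_0 ≅ Z^5, C_1 ≅ Z^6.

Boundary ∂_1: C_1 → C_0 is given by ∂[p,q] = [q] − [p]. For instance
  ∂[3,4] = [4] − [3].
This gives a 5×6 integer matrix of rank 4; reducing to Smith normal form yields diagonal entries (1,1,1,1).

Computing H_k = (kernel of ∂_k) / (image of ∂_{k+1}):

  H_0: rank C_0 − rank ∂_1 = 5 − 4 = 1, and the invariant factors of ∂_1 are all 1, so H_0 = Z.
  H_1: rank ker ∂_1 − rank ∂_2 = (6 − 4) − 0 = 2, and there is no ∂_2, so H_1 = Z^2.

(K is a triangulation of a wedge of 2 circles.)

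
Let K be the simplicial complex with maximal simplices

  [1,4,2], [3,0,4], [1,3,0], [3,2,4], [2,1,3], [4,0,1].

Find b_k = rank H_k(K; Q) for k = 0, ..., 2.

b_0 = 1, b_1 = 0, b_2 = 1.

We work with the vertex ordering 0 < 1 < 2 < 3 < 4. The simplices of K, each written with vertices in increasing order, are:

  0-simplices (5): [0], [1], [2], [3], [4]
  1-simplices (9): [0,1], [0,3], [0,4], [1,2], [1,3], [1,4], [2,3], [2,4], [3,4]
  2-simplices (6): [0,1,3], [0,1,4], [0,3,4], [1,2,3], [1,2,4], [2,3,4]

giving chain groups C_0 ≅ Z^5, C_1 ≅ Z^9, C_2 ≅ Z^6.

∂_1: C_1 → C_0 is given by ∂[p,q] = [q] − [p]. For instance
  ∂[2,4] = [4] − [2].
The resulting 5×9 matrix has rank 4, and its Smith normal form has invariant factors (1,1,1,1).

Boundary ∂_2: C_2 → C_1 sends each 2-simplex [p,q,r] to [q,r] − [p,r] + [p,q]. For instance
  ∂[1,2,3] = [2,3] − [1,3] + [1,2],
  ∂[0,3,4] = [3,4] − [0,4] + [0,3].
The resulting 9×6 matrix has rank 5, and its Smith normal form has invariant factors (1,1,1,1,1).

Reading off H_k = ker ∂_k / im ∂_{k+1}:

  H_0: rank C_0 − rank ∂_1 = 5 − 4 = 1, and the invariant factors of ∂_1 are all 1, so H_0 ≅ Z.
  H_1: rank ker ∂_1 − rank ∂_2 = (9 − 4) − 5 = 0, and the invariant factors of ∂_2 are all 1, so H_1 ≅ 0.
  H_2: rank ker ∂_2 − rank ∂_3 = (6 − 5) − 0 = 1, and there is no ∂_3, so H_2 ≅ Z.

As a check, the Euler characteristic is 5 − 9 + 6 = 2, which agrees with 1 − 0 + 1 = 2.
(K is a triangulation of the 2-sphere S^2.)

Hence the Betti numbers are b_0 = 1, b_1 = 0, b_2 = 1.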